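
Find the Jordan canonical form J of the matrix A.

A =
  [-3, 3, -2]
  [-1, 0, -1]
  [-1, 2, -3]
J_3(-2)

The characteristic polynomial is
  det(x·I − A) = x^3 + 6*x^2 + 12*x + 8 = (x + 2)^3

Eigenvalues and multiplicities (the geometric multiplicity of λ is n − rank(A − λI), which equals the number of Jordan blocks for λ):
  λ = -2: algebraic multiplicity = 3, geometric multiplicity = 1

Determining the block sizes for each eigenvalue:
  λ = -2: one block (gm = 1), so the single block has size am = 3 → block sizes [3]

Assembling the blocks gives a Jordan form
J =
  [-2,  1,  0]
  [ 0, -2,  1]
  [ 0,  0, -2]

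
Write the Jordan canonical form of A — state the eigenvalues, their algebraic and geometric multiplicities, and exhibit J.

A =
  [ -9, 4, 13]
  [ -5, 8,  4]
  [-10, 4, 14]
J_1(1) ⊕ J_2(6)

The characteristic polynomial is
  det(x·I − A) = x^3 - 13*x^2 + 48*x - 36 = (x - 6)^2*(x - 1)

Eigenvalues and multiplicities (the geometric multiplicity of λ is n − rank(A − λI), which equals the number of Jordan blocks for λ):
  λ = 1: algebraic multiplicity = 1, geometric multiplicity = 1
  λ = 6: algebraic multiplicity = 2, geometric multiplicity = 1

Determining the block sizes for each eigenvalue:
  λ = 1: one block (gm = 1), so the single block has size am = 1 → block sizes [1]
  λ = 6: one block (gm = 1), so the single block has size am = 2 → block sizes [2]

Assembling the blocks gives a Jordan form
J =
  [1, 0, 0]
  [0, 6, 1]
  [0, 0, 6]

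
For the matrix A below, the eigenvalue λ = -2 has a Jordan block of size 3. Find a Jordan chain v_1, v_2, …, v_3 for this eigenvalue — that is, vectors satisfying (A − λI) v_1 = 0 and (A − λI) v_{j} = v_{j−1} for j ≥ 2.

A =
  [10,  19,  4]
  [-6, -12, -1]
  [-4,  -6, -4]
A Jordan chain for λ = -2 of length 3:
v_1 = (14, -8, -4)ᵀ
v_2 = (12, -6, -4)ᵀ
v_3 = (1, 0, 0)ᵀ

Let N = A − (-2)·I. We want v_3 with N^3 v_3 = 0 but N^2 v_3 ≠ 0; then v_{j-1} := N · v_j for j = 3, …, 2.

Pick v_3 = (1, 0, 0)ᵀ.
Then v_2 = N · v_3 = (12, -6, -4)ᵀ.
Then v_1 = N · v_2 = (14, -8, -4)ᵀ.

Sanity check: (A − (-2)·I) v_1 = (0, 0, 0)ᵀ = 0. ✓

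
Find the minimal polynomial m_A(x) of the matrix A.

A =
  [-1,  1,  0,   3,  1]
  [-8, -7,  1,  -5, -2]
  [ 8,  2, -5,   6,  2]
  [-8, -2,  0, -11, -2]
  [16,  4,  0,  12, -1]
x^3 + 15*x^2 + 75*x + 125

The characteristic polynomial is χ_A(x) = (x + 5)^5, so the eigenvalues are known. The minimal polynomial is
  m_A(x) = Π_λ (x − λ)^{k_λ}
where k_λ is the size of the *largest* Jordan block for λ (equivalently, the smallest k with (A − λI)^k v = 0 for every generalised eigenvector v of λ).

  λ = -5: largest Jordan block has size 3, contributing (x + 5)^3

So m_A(x) = (x + 5)^3 = x^3 + 15*x^2 + 75*x + 125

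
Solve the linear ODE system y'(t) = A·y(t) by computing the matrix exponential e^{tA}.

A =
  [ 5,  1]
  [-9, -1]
e^{tA} =
  [3*t*exp(2*t) + exp(2*t), t*exp(2*t)]
  [-9*t*exp(2*t), -3*t*exp(2*t) + exp(2*t)]

Strategy: write A = P · J · P⁻¹ where J is a Jordan canonical form, so e^{tA} = P · e^{tJ} · P⁻¹, and e^{tJ} can be computed block-by-block.

A has Jordan form
J =
  [2, 1]
  [0, 2]
(up to reordering of blocks).

Per-block formulas:
  For a 2×2 Jordan block J_2(2): exp(t · J_2(2)) = e^(2t)·(I + t·N), where N is the 2×2 nilpotent shift.

After assembling e^{tJ} and conjugating by P, we get:

e^{tA} =
  [3*t*exp(2*t) + exp(2*t), t*exp(2*t)]
  [-9*t*exp(2*t), -3*t*exp(2*t) + exp(2*t)]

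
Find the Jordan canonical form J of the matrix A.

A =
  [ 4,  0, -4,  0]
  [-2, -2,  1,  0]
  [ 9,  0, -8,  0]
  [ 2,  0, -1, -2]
J_3(-2) ⊕ J_1(-2)

The characteristic polynomial is
  det(x·I − A) = x^4 + 8*x^3 + 24*x^2 + 32*x + 16 = (x + 2)^4

Eigenvalues and multiplicities (the geometric multiplicity of λ is n − rank(A − λI), which equals the number of Jordan blocks for λ):
  λ = -2: algebraic multiplicity = 4, geometric multiplicity = 2

Determining the block sizes for each eigenvalue:
  λ = -2: with am = 4 and gm = 2, the partition is not yet determined (e.g. several partitions of 4 into 2 parts exist). Let N = A − (-2)·I. Computing rank(N^1) = 2, rank(N^2) = 1, rank(N^3) = 0; the number of blocks of size ≥ j is rank(N^{j−1}) − rank(N^j), giving [2, 1, 1]. So we have 1 block(s) of size 3, 1 block(s) of size 1 → block sizes [3, 1]

Assembling the blocks gives a Jordan form
J =
  [-2,  1,  0,  0]
  [ 0, -2,  1,  0]
  [ 0,  0, -2,  0]
  [ 0,  0,  0, -2]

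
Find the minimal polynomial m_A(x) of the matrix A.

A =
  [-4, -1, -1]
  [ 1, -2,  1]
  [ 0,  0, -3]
x^2 + 6*x + 9

The characteristic polynomial is χ_A(x) = (x + 3)^3, so the eigenvalues are known. The minimal polynomial is
  m_A(x) = Π_λ (x − λ)^{k_λ}
where k_λ is the size of the *largest* Jordan block for λ (equivalently, the smallest k with (A − λI)^k v = 0 for every generalised eigenvector v of λ).

  λ = -3: largest Jordan block has size 2, contributing (x + 3)^2

So m_A(x) = (x + 3)^2 = x^2 + 6*x + 9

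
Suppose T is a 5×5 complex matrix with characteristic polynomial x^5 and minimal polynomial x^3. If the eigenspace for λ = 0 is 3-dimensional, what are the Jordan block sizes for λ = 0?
Block sizes for λ = 0: [3, 1, 1]

Step 1 — from the characteristic polynomial, algebraic multiplicity of λ = 0 is 5. From dim ker(T − (0)·I) = 3, there are exactly 3 Jordan blocks for λ = 0.
Step 2 — from the minimal polynomial, the factor (x − 0)^3 tells us the largest block for λ = 0 has size 3.
Step 3 — with total size 5, 3 blocks, and largest block 3, the block sizes (in nonincreasing order) are [3, 1, 1].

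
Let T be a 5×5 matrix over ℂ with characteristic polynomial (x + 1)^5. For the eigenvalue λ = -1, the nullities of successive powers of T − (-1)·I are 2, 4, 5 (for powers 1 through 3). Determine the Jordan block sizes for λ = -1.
Block sizes for λ = -1: [3, 2]

From the dimensions of kernels of powers, the number of Jordan blocks of size at least j is d_j − d_{j−1} where d_j = dim ker(N^j) (with d_0 = 0). Computing the differences gives [2, 2, 1].
The number of blocks of size exactly k is (#blocks of size ≥ k) − (#blocks of size ≥ k + 1), so the partition is: 1 block(s) of size 2, 1 block(s) of size 3.
In nonincreasing order the block sizes are [3, 2].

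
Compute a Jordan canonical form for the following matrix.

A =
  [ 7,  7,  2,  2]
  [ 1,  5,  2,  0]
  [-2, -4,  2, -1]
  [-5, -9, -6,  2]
J_3(4) ⊕ J_1(4)

The characteristic polynomial is
  det(x·I − A) = x^4 - 16*x^3 + 96*x^2 - 256*x + 256 = (x - 4)^4

Eigenvalues and multiplicities (the geometric multiplicity of λ is n − rank(A − λI), which equals the number of Jordan blocks for λ):
  λ = 4: algebraic multiplicity = 4, geometric multiplicity = 2

Determining the block sizes for each eigenvalue:
  λ = 4: with am = 4 and gm = 2, the partition is not yet determined (e.g. several partitions of 4 into 2 parts exist). Let N = A − (4)·I. Computing rank(N^1) = 2, rank(N^2) = 1, rank(N^3) = 0; the number of blocks of size ≥ j is rank(N^{j−1}) − rank(N^j), giving [2, 1, 1]. So we have 1 block(s) of size 3, 1 block(s) of size 1 → block sizes [3, 1]

Assembling the blocks gives a Jordan form
J =
  [4, 1, 0, 0]
  [0, 4, 1, 0]
  [0, 0, 4, 0]
  [0, 0, 0, 4]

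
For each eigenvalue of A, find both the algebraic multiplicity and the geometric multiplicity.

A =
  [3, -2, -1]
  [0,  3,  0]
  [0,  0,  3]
λ = 3: alg = 3, geom = 2

Step 1 — factor the characteristic polynomial to read off the algebraic multiplicities:
  χ_A(x) = (x - 3)^3

Step 2 — compute geometric multiplicities via the rank-nullity identity g(λ) = n − rank(A − λI):
  rank(A − (3)·I) = 1, so dim ker(A − (3)·I) = n − 1 = 2

Summary:
  λ = 3: algebraic multiplicity = 3, geometric multiplicity = 2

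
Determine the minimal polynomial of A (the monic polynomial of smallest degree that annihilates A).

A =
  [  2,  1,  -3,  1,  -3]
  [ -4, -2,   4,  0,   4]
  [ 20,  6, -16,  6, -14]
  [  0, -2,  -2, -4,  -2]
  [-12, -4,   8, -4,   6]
x^3 + 10*x^2 + 32*x + 32

The characteristic polynomial is χ_A(x) = (x + 2)^3*(x + 4)^2, so the eigenvalues are known. The minimal polynomial is
  m_A(x) = Π_λ (x − λ)^{k_λ}
where k_λ is the size of the *largest* Jordan block for λ (equivalently, the smallest k with (A − λI)^k v = 0 for every generalised eigenvector v of λ).

  λ = -4: largest Jordan block has size 2, contributing (x + 4)^2
  λ = -2: largest Jordan block has size 1, contributing (x + 2)

So m_A(x) = (x + 2)*(x + 4)^2 = x^3 + 10*x^2 + 32*x + 32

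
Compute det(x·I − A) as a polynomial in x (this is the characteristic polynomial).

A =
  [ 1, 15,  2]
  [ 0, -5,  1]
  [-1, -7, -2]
x^3 + 6*x^2 + 12*x + 8

Expanding det(x·I − A) (e.g. by cofactor expansion or by noting that A is similar to its Jordan form J, which has the same characteristic polynomial as A) gives
  χ_A(x) = x^3 + 6*x^2 + 12*x + 8
which factors as (x + 2)^3. The eigenvalues (with algebraic multiplicities) are λ = -2 with multiplicity 3.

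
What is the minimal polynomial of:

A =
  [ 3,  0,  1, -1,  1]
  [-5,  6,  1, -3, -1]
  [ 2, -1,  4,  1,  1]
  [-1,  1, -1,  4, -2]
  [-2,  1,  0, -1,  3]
x^3 - 12*x^2 + 48*x - 64

The characteristic polynomial is χ_A(x) = (x - 4)^5, so the eigenvalues are known. The minimal polynomial is
  m_A(x) = Π_λ (x − λ)^{k_λ}
where k_λ is the size of the *largest* Jordan block for λ (equivalently, the smallest k with (A − λI)^k v = 0 for every generalised eigenvector v of λ).

  λ = 4: largest Jordan block has size 3, contributing (x − 4)^3

So m_A(x) = (x - 4)^3 = x^3 - 12*x^2 + 48*x - 64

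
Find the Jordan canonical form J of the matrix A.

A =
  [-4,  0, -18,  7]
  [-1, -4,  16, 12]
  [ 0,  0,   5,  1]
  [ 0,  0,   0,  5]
J_2(-4) ⊕ J_2(5)

The characteristic polynomial is
  det(x·I − A) = x^4 - 2*x^3 - 39*x^2 + 40*x + 400 = (x - 5)^2*(x + 4)^2

Eigenvalues and multiplicities (the geometric multiplicity of λ is n − rank(A − λI), which equals the number of Jordan blocks for λ):
  λ = -4: algebraic multiplicity = 2, geometric multiplicity = 1
  λ = 5: algebraic multiplicity = 2, geometric multiplicity = 1

Determining the block sizes for each eigenvalue:
  λ = -4: one block (gm = 1), so the single block has size am = 2 → block sizes [2]
  λ = 5: one block (gm = 1), so the single block has size am = 2 → block sizes [2]

Assembling the blocks gives a Jordan form
J =
  [-4,  1, 0, 0]
  [ 0, -4, 0, 0]
  [ 0,  0, 5, 1]
  [ 0,  0, 0, 5]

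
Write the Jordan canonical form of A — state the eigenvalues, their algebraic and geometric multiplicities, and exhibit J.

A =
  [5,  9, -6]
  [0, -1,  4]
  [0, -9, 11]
J_2(5) ⊕ J_1(5)

The characteristic polynomial is
  det(x·I − A) = x^3 - 15*x^2 + 75*x - 125 = (x - 5)^3

Eigenvalues and multiplicities (the geometric multiplicity of λ is n − rank(A − λI), which equals the number of Jordan blocks for λ):
  λ = 5: algebraic multiplicity = 3, geometric multiplicity = 2

Determining the block sizes for each eigenvalue:
  λ = 5: 2 blocks summing to 3 forces exactly one block of size 2 and the rest size 1 → block sizes [2, 1]

Assembling the blocks gives a Jordan form
J =
  [5, 1, 0]
  [0, 5, 0]
  [0, 0, 5]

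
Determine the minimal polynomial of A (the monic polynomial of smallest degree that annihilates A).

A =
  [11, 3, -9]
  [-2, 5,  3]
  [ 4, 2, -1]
x^3 - 15*x^2 + 75*x - 125

The characteristic polynomial is χ_A(x) = (x - 5)^3, so the eigenvalues are known. The minimal polynomial is
  m_A(x) = Π_λ (x − λ)^{k_λ}
where k_λ is the size of the *largest* Jordan block for λ (equivalently, the smallest k with (A − λI)^k v = 0 for every generalised eigenvector v of λ).

  λ = 5: largest Jordan block has size 3, contributing (x − 5)^3

So m_A(x) = (x - 5)^3 = x^3 - 15*x^2 + 75*x - 125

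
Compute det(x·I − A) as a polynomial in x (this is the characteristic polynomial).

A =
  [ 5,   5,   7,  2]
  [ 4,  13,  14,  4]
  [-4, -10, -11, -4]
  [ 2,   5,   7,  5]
x^4 - 12*x^3 + 54*x^2 - 108*x + 81

Expanding det(x·I − A) (e.g. by cofactor expansion or by noting that A is similar to its Jordan form J, which has the same characteristic polynomial as A) gives
  χ_A(x) = x^4 - 12*x^3 + 54*x^2 - 108*x + 81
which factors as (x - 3)^4. The eigenvalues (with algebraic multiplicities) are λ = 3 with multiplicity 4.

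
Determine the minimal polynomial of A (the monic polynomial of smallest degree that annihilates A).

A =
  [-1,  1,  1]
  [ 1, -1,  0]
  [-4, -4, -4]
x^3 + 6*x^2 + 12*x + 8

The characteristic polynomial is χ_A(x) = (x + 2)^3, so the eigenvalues are known. The minimal polynomial is
  m_A(x) = Π_λ (x − λ)^{k_λ}
where k_λ is the size of the *largest* Jordan block for λ (equivalently, the smallest k with (A − λI)^k v = 0 for every generalised eigenvector v of λ).

  λ = -2: largest Jordan block has size 3, contributing (x + 2)^3

So m_A(x) = (x + 2)^3 = x^3 + 6*x^2 + 12*x + 8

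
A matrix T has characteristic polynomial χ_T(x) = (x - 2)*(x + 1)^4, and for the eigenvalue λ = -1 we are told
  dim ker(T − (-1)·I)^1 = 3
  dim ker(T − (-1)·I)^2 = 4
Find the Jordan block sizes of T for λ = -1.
Block sizes for λ = -1: [2, 1, 1]

From the dimensions of kernels of powers, the number of Jordan blocks of size at least j is d_j − d_{j−1} where d_j = dim ker(N^j) (with d_0 = 0). Computing the differences gives [3, 1].
The number of blocks of size exactly k is (#blocks of size ≥ k) − (#blocks of size ≥ k + 1), so the partition is: 2 block(s) of size 1, 1 block(s) of size 2.
In nonincreasing order the block sizes are [2, 1, 1].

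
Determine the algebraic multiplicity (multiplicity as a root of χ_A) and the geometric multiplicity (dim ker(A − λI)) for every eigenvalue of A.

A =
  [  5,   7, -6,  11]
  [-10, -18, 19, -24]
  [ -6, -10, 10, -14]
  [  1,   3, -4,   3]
λ = 0: alg = 4, geom = 2

Step 1 — factor the characteristic polynomial to read off the algebraic multiplicities:
  χ_A(x) = x^4

Step 2 — compute geometric multiplicities via the rank-nullity identity g(λ) = n − rank(A − λI):
  rank(A − (0)·I) = 2, so dim ker(A − (0)·I) = n − 2 = 2

Summary:
  λ = 0: algebraic multiplicity = 4, geometric multiplicity = 2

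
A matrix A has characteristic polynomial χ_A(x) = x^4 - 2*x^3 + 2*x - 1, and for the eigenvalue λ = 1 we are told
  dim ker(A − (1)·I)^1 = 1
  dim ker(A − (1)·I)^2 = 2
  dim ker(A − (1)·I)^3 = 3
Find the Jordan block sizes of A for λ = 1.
Block sizes for λ = 1: [3]

From the dimensions of kernels of powers, the number of Jordan blocks of size at least j is d_j − d_{j−1} where d_j = dim ker(N^j) (with d_0 = 0). Computing the differences gives [1, 1, 1].
The number of blocks of size exactly k is (#blocks of size ≥ k) − (#blocks of size ≥ k + 1), so the partition is: 1 block(s) of size 3.
In nonincreasing order the block sizes are [3].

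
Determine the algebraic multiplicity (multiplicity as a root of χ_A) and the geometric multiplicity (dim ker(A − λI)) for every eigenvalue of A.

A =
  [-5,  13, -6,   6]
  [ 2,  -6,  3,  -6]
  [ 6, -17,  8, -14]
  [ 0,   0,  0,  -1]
λ = -1: alg = 4, geom = 2

Step 1 — factor the characteristic polynomial to read off the algebraic multiplicities:
  χ_A(x) = (x + 1)^4

Step 2 — compute geometric multiplicities via the rank-nullity identity g(λ) = n − rank(A − λI):
  rank(A − (-1)·I) = 2, so dim ker(A − (-1)·I) = n − 2 = 2

Summary:
  λ = -1: algebraic multiplicity = 4, geometric multiplicity = 2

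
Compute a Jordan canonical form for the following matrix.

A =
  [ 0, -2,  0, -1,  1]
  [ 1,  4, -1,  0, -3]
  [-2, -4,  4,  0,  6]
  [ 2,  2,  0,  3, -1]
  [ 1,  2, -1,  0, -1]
J_3(2) ⊕ J_1(2) ⊕ J_1(2)

The characteristic polynomial is
  det(x·I − A) = x^5 - 10*x^4 + 40*x^3 - 80*x^2 + 80*x - 32 = (x - 2)^5

Eigenvalues and multiplicities (the geometric multiplicity of λ is n − rank(A − λI), which equals the number of Jordan blocks for λ):
  λ = 2: algebraic multiplicity = 5, geometric multiplicity = 3

Determining the block sizes for each eigenvalue:
  λ = 2: with am = 5 and gm = 3, the partition is not yet determined (e.g. several partitions of 5 into 3 parts exist). Let N = A − (2)·I. Computing rank(N^1) = 2, rank(N^2) = 1, rank(N^3) = 0; the number of blocks of size ≥ j is rank(N^{j−1}) − rank(N^j), giving [3, 1, 1]. So we have 1 block(s) of size 3, 2 block(s) of size 1 → block sizes [3, 1, 1]

Assembling the blocks gives a Jordan form
J =
  [2, 1, 0, 0, 0]
  [0, 2, 1, 0, 0]
  [0, 0, 2, 0, 0]
  [0, 0, 0, 2, 0]
  [0, 0, 0, 0, 2]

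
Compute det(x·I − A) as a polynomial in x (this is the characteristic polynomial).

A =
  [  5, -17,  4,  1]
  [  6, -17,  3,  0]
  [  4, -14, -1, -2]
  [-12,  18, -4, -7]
x^4 + 20*x^3 + 150*x^2 + 500*x + 625

Expanding det(x·I − A) (e.g. by cofactor expansion or by noting that A is similar to its Jordan form J, which has the same characteristic polynomial as A) gives
  χ_A(x) = x^4 + 20*x^3 + 150*x^2 + 500*x + 625
which factors as (x + 5)^4. The eigenvalues (with algebraic multiplicities) are λ = -5 with multiplicity 4.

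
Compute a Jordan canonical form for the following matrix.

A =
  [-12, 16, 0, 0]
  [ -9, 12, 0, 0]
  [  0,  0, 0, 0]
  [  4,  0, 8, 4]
J_2(0) ⊕ J_1(0) ⊕ J_1(4)

The characteristic polynomial is
  det(x·I − A) = x^4 - 4*x^3 = x^3*(x - 4)

Eigenvalues and multiplicities (the geometric multiplicity of λ is n − rank(A − λI), which equals the number of Jordan blocks for λ):
  λ = 0: algebraic multiplicity = 3, geometric multiplicity = 2
  λ = 4: algebraic multiplicity = 1, geometric multiplicity = 1

Determining the block sizes for each eigenvalue:
  λ = 0: 2 blocks summing to 3 forces exactly one block of size 2 and the rest size 1 → block sizes [2, 1]
  λ = 4: one block (gm = 1), so the single block has size am = 1 → block sizes [1]

Assembling the blocks gives a Jordan form
J =
  [0, 1, 0, 0]
  [0, 0, 0, 0]
  [0, 0, 0, 0]
  [0, 0, 0, 4]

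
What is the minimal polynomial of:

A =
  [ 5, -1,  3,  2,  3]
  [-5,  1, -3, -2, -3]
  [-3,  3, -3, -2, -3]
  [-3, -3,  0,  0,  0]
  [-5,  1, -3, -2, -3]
x^2

The characteristic polynomial is χ_A(x) = x^5, so the eigenvalues are known. The minimal polynomial is
  m_A(x) = Π_λ (x − λ)^{k_λ}
where k_λ is the size of the *largest* Jordan block for λ (equivalently, the smallest k with (A − λI)^k v = 0 for every generalised eigenvector v of λ).

  λ = 0: largest Jordan block has size 2, contributing (x − 0)^2

So m_A(x) = x^2 = x^2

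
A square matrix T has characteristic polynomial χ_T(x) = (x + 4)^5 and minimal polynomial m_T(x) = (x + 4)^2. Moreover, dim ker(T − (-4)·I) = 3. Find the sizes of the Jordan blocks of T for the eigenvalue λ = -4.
Block sizes for λ = -4: [2, 2, 1]

Step 1 — from the characteristic polynomial, algebraic multiplicity of λ = -4 is 5. From dim ker(T − (-4)·I) = 3, there are exactly 3 Jordan blocks for λ = -4.
Step 2 — from the minimal polynomial, the factor (x + 4)^2 tells us the largest block for λ = -4 has size 2.
Step 3 — with total size 5, 3 blocks, and largest block 2, the block sizes (in nonincreasing order) are [2, 2, 1].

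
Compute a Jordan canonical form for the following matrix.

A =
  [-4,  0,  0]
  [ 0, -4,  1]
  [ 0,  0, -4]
J_2(-4) ⊕ J_1(-4)

The characteristic polynomial is
  det(x·I − A) = x^3 + 12*x^2 + 48*x + 64 = (x + 4)^3

Eigenvalues and multiplicities (the geometric multiplicity of λ is n − rank(A − λI), which equals the number of Jordan blocks for λ):
  λ = -4: algebraic multiplicity = 3, geometric multiplicity = 2

Determining the block sizes for each eigenvalue:
  λ = -4: 2 blocks summing to 3 forces exactly one block of size 2 and the rest size 1 → block sizes [2, 1]

Assembling the blocks gives a Jordan form
J =
  [-4,  1,  0]
  [ 0, -4,  0]
  [ 0,  0, -4]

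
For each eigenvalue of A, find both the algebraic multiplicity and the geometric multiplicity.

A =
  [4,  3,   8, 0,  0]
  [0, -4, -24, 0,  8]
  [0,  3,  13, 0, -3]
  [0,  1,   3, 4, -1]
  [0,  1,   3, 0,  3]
λ = 4: alg = 5, geom = 3

Step 1 — factor the characteristic polynomial to read off the algebraic multiplicities:
  χ_A(x) = (x - 4)^5

Step 2 — compute geometric multiplicities via the rank-nullity identity g(λ) = n − rank(A − λI):
  rank(A − (4)·I) = 2, so dim ker(A − (4)·I) = n − 2 = 3

Summary:
  λ = 4: algebraic multiplicity = 5, geometric multiplicity = 3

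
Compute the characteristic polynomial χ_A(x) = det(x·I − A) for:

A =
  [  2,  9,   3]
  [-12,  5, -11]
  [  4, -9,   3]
x^3 - 10*x^2 + 28*x - 24

Expanding det(x·I − A) (e.g. by cofactor expansion or by noting that A is similar to its Jordan form J, which has the same characteristic polynomial as A) gives
  χ_A(x) = x^3 - 10*x^2 + 28*x - 24
which factors as (x - 6)*(x - 2)^2. The eigenvalues (with algebraic multiplicities) are λ = 2 with multiplicity 2, λ = 6 with multiplicity 1.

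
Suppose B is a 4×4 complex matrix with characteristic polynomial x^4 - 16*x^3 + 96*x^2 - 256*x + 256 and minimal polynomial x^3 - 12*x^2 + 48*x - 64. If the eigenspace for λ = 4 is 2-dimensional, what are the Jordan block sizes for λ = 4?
Block sizes for λ = 4: [3, 1]

Step 1 — from the characteristic polynomial, algebraic multiplicity of λ = 4 is 4. From dim ker(B − (4)·I) = 2, there are exactly 2 Jordan blocks for λ = 4.
Step 2 — from the minimal polynomial, the factor (x − 4)^3 tells us the largest block for λ = 4 has size 3.
Step 3 — with total size 4, 2 blocks, and largest block 3, the block sizes (in nonincreasing order) are [3, 1].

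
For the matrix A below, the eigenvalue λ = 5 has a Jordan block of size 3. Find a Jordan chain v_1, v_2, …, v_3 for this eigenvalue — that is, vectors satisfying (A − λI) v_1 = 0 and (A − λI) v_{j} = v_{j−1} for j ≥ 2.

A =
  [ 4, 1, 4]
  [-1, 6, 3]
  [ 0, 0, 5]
A Jordan chain for λ = 5 of length 3:
v_1 = (-1, -1, 0)ᵀ
v_2 = (4, 3, 0)ᵀ
v_3 = (0, 0, 1)ᵀ

Let N = A − (5)·I. We want v_3 with N^3 v_3 = 0 but N^2 v_3 ≠ 0; then v_{j-1} := N · v_j for j = 3, …, 2.

Pick v_3 = (0, 0, 1)ᵀ.
Then v_2 = N · v_3 = (4, 3, 0)ᵀ.
Then v_1 = N · v_2 = (-1, -1, 0)ᵀ.

Sanity check: (A − (5)·I) v_1 = (0, 0, 0)ᵀ = 0. ✓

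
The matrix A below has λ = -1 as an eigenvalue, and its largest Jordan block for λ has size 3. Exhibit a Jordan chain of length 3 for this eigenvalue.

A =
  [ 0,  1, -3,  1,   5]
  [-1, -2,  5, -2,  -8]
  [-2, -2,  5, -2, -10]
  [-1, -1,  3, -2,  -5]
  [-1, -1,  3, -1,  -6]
A Jordan chain for λ = -1 of length 3:
v_1 = (2, -2, -4, -2, -2)ᵀ
v_2 = (-3, 5, 6, 3, 3)ᵀ
v_3 = (0, 0, 1, 0, 0)ᵀ

Let N = A − (-1)·I. We want v_3 with N^3 v_3 = 0 but N^2 v_3 ≠ 0; then v_{j-1} := N · v_j for j = 3, …, 2.

Pick v_3 = (0, 0, 1, 0, 0)ᵀ.
Then v_2 = N · v_3 = (-3, 5, 6, 3, 3)ᵀ.
Then v_1 = N · v_2 = (2, -2, -4, -2, -2)ᵀ.

Sanity check: (A − (-1)·I) v_1 = (0, 0, 0, 0, 0)ᵀ = 0. ✓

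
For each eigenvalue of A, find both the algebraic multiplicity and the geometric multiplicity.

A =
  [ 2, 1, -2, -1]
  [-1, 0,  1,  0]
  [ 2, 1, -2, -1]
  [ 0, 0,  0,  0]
λ = 0: alg = 4, geom = 2

Step 1 — factor the characteristic polynomial to read off the algebraic multiplicities:
  χ_A(x) = x^4

Step 2 — compute geometric multiplicities via the rank-nullity identity g(λ) = n − rank(A − λI):
  rank(A − (0)·I) = 2, so dim ker(A − (0)·I) = n − 2 = 2

Summary:
  λ = 0: algebraic multiplicity = 4, geometric multiplicity = 2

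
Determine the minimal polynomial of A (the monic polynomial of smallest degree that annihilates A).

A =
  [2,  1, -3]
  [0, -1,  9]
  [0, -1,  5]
x^2 - 4*x + 4

The characteristic polynomial is χ_A(x) = (x - 2)^3, so the eigenvalues are known. The minimal polynomial is
  m_A(x) = Π_λ (x − λ)^{k_λ}
where k_λ is the size of the *largest* Jordan block for λ (equivalently, the smallest k with (A − λI)^k v = 0 for every generalised eigenvector v of λ).

  λ = 2: largest Jordan block has size 2, contributing (x − 2)^2

So m_A(x) = (x - 2)^2 = x^2 - 4*x + 4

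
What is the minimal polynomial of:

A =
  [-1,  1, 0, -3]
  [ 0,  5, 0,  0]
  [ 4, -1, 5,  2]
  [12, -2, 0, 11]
x^2 - 10*x + 25

The characteristic polynomial is χ_A(x) = (x - 5)^4, so the eigenvalues are known. The minimal polynomial is
  m_A(x) = Π_λ (x − λ)^{k_λ}
where k_λ is the size of the *largest* Jordan block for λ (equivalently, the smallest k with (A − λI)^k v = 0 for every generalised eigenvector v of λ).

  λ = 5: largest Jordan block has size 2, contributing (x − 5)^2

So m_A(x) = (x - 5)^2 = x^2 - 10*x + 25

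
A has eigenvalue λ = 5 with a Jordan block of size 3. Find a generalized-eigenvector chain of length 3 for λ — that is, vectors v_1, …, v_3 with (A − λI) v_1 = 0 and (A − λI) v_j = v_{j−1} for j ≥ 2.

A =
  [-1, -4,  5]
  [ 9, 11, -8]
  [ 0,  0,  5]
A Jordan chain for λ = 5 of length 3:
v_1 = (2, -3, 0)ᵀ
v_2 = (5, -8, 0)ᵀ
v_3 = (0, 0, 1)ᵀ

Let N = A − (5)·I. We want v_3 with N^3 v_3 = 0 but N^2 v_3 ≠ 0; then v_{j-1} := N · v_j for j = 3, …, 2.

Pick v_3 = (0, 0, 1)ᵀ.
Then v_2 = N · v_3 = (5, -8, 0)ᵀ.
Then v_1 = N · v_2 = (2, -3, 0)ᵀ.

Sanity check: (A − (5)·I) v_1 = (0, 0, 0)ᵀ = 0. ✓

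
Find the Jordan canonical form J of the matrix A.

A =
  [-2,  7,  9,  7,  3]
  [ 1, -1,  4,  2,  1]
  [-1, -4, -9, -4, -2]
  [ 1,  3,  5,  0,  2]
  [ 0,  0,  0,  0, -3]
J_3(-3) ⊕ J_2(-3)

The characteristic polynomial is
  det(x·I − A) = x^5 + 15*x^4 + 90*x^3 + 270*x^2 + 405*x + 243 = (x + 3)^5

Eigenvalues and multiplicities (the geometric multiplicity of λ is n − rank(A − λI), which equals the number of Jordan blocks for λ):
  λ = -3: algebraic multiplicity = 5, geometric multiplicity = 2

Determining the block sizes for each eigenvalue:
  λ = -3: with am = 5 and gm = 2, the partition is not yet determined (e.g. several partitions of 5 into 2 parts exist). Let N = A − (-3)·I. Computing rank(N^1) = 3, rank(N^2) = 1, rank(N^3) = 0; the number of blocks of size ≥ j is rank(N^{j−1}) − rank(N^j), giving [2, 2, 1]. So we have 1 block(s) of size 3, 1 block(s) of size 2 → block sizes [3, 2]

Assembling the blocks gives a Jordan form
J =
  [-3,  1,  0,  0,  0]
  [ 0, -3,  1,  0,  0]
  [ 0,  0, -3,  0,  0]
  [ 0,  0,  0, -3,  1]
  [ 0,  0,  0,  0, -3]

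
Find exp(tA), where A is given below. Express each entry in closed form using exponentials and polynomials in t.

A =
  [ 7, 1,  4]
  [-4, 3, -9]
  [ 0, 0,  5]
e^{tA} =
  [2*t*exp(5*t) + exp(5*t), t*exp(5*t), -t^2*exp(5*t)/2 + 4*t*exp(5*t)]
  [-4*t*exp(5*t), -2*t*exp(5*t) + exp(5*t), t^2*exp(5*t) - 9*t*exp(5*t)]
  [0, 0, exp(5*t)]

Strategy: write A = P · J · P⁻¹ where J is a Jordan canonical form, so e^{tA} = P · e^{tJ} · P⁻¹, and e^{tJ} can be computed block-by-block.

A has Jordan form
J =
  [5, 1, 0]
  [0, 5, 1]
  [0, 0, 5]
(up to reordering of blocks).

Per-block formulas:
  For a 3×3 Jordan block J_3(5): exp(t · J_3(5)) = e^(5t)·(I + t·N + (t^2/2)·N^2), where N is the 3×3 nilpotent shift.

After assembling e^{tJ} and conjugating by P, we get:

e^{tA} =
  [2*t*exp(5*t) + exp(5*t), t*exp(5*t), -t^2*exp(5*t)/2 + 4*t*exp(5*t)]
  [-4*t*exp(5*t), -2*t*exp(5*t) + exp(5*t), t^2*exp(5*t) - 9*t*exp(5*t)]
  [0, 0, exp(5*t)]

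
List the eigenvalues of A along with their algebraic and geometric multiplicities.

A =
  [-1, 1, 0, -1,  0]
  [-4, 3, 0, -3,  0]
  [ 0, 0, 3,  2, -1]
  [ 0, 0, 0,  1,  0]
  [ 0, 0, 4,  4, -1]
λ = 1: alg = 5, geom = 2

Step 1 — factor the characteristic polynomial to read off the algebraic multiplicities:
  χ_A(x) = (x - 1)^5

Step 2 — compute geometric multiplicities via the rank-nullity identity g(λ) = n − rank(A − λI):
  rank(A − (1)·I) = 3, so dim ker(A − (1)·I) = n − 3 = 2

Summary:
  λ = 1: algebraic multiplicity = 5, geometric multiplicity = 2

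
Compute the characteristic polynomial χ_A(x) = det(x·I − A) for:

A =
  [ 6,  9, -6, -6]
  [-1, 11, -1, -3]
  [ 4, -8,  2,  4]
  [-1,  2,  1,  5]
x^4 - 24*x^3 + 216*x^2 - 864*x + 1296

Expanding det(x·I − A) (e.g. by cofactor expansion or by noting that A is similar to its Jordan form J, which has the same characteristic polynomial as A) gives
  χ_A(x) = x^4 - 24*x^3 + 216*x^2 - 864*x + 1296
which factors as (x - 6)^4. The eigenvalues (with algebraic multiplicities) are λ = 6 with multiplicity 4.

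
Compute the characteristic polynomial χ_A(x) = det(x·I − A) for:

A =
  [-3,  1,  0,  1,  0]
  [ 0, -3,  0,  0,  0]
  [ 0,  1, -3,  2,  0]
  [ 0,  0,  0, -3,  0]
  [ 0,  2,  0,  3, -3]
x^5 + 15*x^4 + 90*x^3 + 270*x^2 + 405*x + 243

Expanding det(x·I − A) (e.g. by cofactor expansion or by noting that A is similar to its Jordan form J, which has the same characteristic polynomial as A) gives
  χ_A(x) = x^5 + 15*x^4 + 90*x^3 + 270*x^2 + 405*x + 243
which factors as (x + 3)^5. The eigenvalues (with algebraic multiplicities) are λ = -3 with multiplicity 5.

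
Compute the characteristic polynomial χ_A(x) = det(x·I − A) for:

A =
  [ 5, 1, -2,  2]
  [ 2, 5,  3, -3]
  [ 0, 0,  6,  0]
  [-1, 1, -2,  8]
x^4 - 24*x^3 + 216*x^2 - 864*x + 1296

Expanding det(x·I − A) (e.g. by cofactor expansion or by noting that A is similar to its Jordan form J, which has the same characteristic polynomial as A) gives
  χ_A(x) = x^4 - 24*x^3 + 216*x^2 - 864*x + 1296
which factors as (x - 6)^4. The eigenvalues (with algebraic multiplicities) are λ = 6 with multiplicity 4.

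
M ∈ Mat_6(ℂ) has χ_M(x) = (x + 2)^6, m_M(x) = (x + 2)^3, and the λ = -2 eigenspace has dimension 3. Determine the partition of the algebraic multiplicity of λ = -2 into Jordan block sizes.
Block sizes for λ = -2: [3, 2, 1]

Step 1 — from the characteristic polynomial, algebraic multiplicity of λ = -2 is 6. From dim ker(M − (-2)·I) = 3, there are exactly 3 Jordan blocks for λ = -2.
Step 2 — from the minimal polynomial, the factor (x + 2)^3 tells us the largest block for λ = -2 has size 3.
Step 3 — with total size 6, 3 blocks, and largest block 3, the block sizes (in nonincreasing order) are [3, 2, 1].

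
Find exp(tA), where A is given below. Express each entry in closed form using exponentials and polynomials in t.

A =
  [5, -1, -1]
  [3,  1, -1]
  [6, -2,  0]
e^{tA} =
  [3*t*exp(2*t) + exp(2*t), -t*exp(2*t), -t*exp(2*t)]
  [3*t*exp(2*t), -t*exp(2*t) + exp(2*t), -t*exp(2*t)]
  [6*t*exp(2*t), -2*t*exp(2*t), -2*t*exp(2*t) + exp(2*t)]

Strategy: write A = P · J · P⁻¹ where J is a Jordan canonical form, so e^{tA} = P · e^{tJ} · P⁻¹, and e^{tJ} can be computed block-by-block.

A has Jordan form
J =
  [2, 1, 0]
  [0, 2, 0]
  [0, 0, 2]
(up to reordering of blocks).

Per-block formulas:
  For a 2×2 Jordan block J_2(2): exp(t · J_2(2)) = e^(2t)·(I + t·N), where N is the 2×2 nilpotent shift.
  For a 1×1 block at λ = 2: exp(t · [2]) = [e^(2t)].

After assembling e^{tJ} and conjugating by P, we get:

e^{tA} =
  [3*t*exp(2*t) + exp(2*t), -t*exp(2*t), -t*exp(2*t)]
  [3*t*exp(2*t), -t*exp(2*t) + exp(2*t), -t*exp(2*t)]
  [6*t*exp(2*t), -2*t*exp(2*t), -2*t*exp(2*t) + exp(2*t)]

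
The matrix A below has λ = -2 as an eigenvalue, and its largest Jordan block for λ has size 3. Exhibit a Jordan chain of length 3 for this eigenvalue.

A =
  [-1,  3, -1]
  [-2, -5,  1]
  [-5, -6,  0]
A Jordan chain for λ = -2 of length 3:
v_1 = (0, -1, -3)ᵀ
v_2 = (1, -2, -5)ᵀ
v_3 = (1, 0, 0)ᵀ

Let N = A − (-2)·I. We want v_3 with N^3 v_3 = 0 but N^2 v_3 ≠ 0; then v_{j-1} := N · v_j for j = 3, …, 2.

Pick v_3 = (1, 0, 0)ᵀ.
Then v_2 = N · v_3 = (1, -2, -5)ᵀ.
Then v_1 = N · v_2 = (0, -1, -3)ᵀ.

Sanity check: (A − (-2)·I) v_1 = (0, 0, 0)ᵀ = 0. ✓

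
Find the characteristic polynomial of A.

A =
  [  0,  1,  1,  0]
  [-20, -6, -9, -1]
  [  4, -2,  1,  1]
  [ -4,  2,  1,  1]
x^4 + 4*x^3 - 12*x^2 - 32*x + 64

Expanding det(x·I − A) (e.g. by cofactor expansion or by noting that A is similar to its Jordan form J, which has the same characteristic polynomial as A) gives
  χ_A(x) = x^4 + 4*x^3 - 12*x^2 - 32*x + 64
which factors as (x - 2)^2*(x + 4)^2. The eigenvalues (with algebraic multiplicities) are λ = -4 with multiplicity 2, λ = 2 with multiplicity 2.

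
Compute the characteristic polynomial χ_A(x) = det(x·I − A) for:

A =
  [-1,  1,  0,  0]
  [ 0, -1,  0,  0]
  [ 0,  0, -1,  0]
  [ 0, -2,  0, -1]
x^4 + 4*x^3 + 6*x^2 + 4*x + 1

Expanding det(x·I − A) (e.g. by cofactor expansion or by noting that A is similar to its Jordan form J, which has the same characteristic polynomial as A) gives
  χ_A(x) = x^4 + 4*x^3 + 6*x^2 + 4*x + 1
which factors as (x + 1)^4. The eigenvalues (with algebraic multiplicities) are λ = -1 with multiplicity 4.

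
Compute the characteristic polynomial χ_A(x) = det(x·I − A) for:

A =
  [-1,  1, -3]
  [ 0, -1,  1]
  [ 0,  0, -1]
x^3 + 3*x^2 + 3*x + 1

Expanding det(x·I − A) (e.g. by cofactor expansion or by noting that A is similar to its Jordan form J, which has the same characteristic polynomial as A) gives
  χ_A(x) = x^3 + 3*x^2 + 3*x + 1
which factors as (x + 1)^3. The eigenvalues (with algebraic multiplicities) are λ = -1 with multiplicity 3.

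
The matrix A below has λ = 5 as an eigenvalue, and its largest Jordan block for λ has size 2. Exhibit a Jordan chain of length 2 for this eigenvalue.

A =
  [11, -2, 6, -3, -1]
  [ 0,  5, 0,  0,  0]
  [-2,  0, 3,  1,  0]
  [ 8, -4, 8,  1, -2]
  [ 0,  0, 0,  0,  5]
A Jordan chain for λ = 5 of length 2:
v_1 = (6, 0, -2, 8, 0)ᵀ
v_2 = (1, 0, 0, 0, 0)ᵀ

Let N = A − (5)·I. We want v_2 with N^2 v_2 = 0 but N^1 v_2 ≠ 0; then v_{j-1} := N · v_j for j = 2, …, 2.

Pick v_2 = (1, 0, 0, 0, 0)ᵀ.
Then v_1 = N · v_2 = (6, 0, -2, 8, 0)ᵀ.

Sanity check: (A − (5)·I) v_1 = (0, 0, 0, 0, 0)ᵀ = 0. ✓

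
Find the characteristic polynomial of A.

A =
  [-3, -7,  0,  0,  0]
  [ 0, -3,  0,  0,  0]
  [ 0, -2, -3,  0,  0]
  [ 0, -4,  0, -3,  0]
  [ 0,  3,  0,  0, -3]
x^5 + 15*x^4 + 90*x^3 + 270*x^2 + 405*x + 243

Expanding det(x·I − A) (e.g. by cofactor expansion or by noting that A is similar to its Jordan form J, which has the same characteristic polynomial as A) gives
  χ_A(x) = x^5 + 15*x^4 + 90*x^3 + 270*x^2 + 405*x + 243
which factors as (x + 3)^5. The eigenvalues (with algebraic multiplicities) are λ = -3 with multiplicity 5.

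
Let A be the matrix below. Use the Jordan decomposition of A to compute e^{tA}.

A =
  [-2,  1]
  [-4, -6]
e^{tA} =
  [2*t*exp(-4*t) + exp(-4*t), t*exp(-4*t)]
  [-4*t*exp(-4*t), -2*t*exp(-4*t) + exp(-4*t)]

Strategy: write A = P · J · P⁻¹ where J is a Jordan canonical form, so e^{tA} = P · e^{tJ} · P⁻¹, and e^{tJ} can be computed block-by-block.

A has Jordan form
J =
  [-4,  1]
  [ 0, -4]
(up to reordering of blocks).

Per-block formulas:
  For a 2×2 Jordan block J_2(-4): exp(t · J_2(-4)) = e^(-4t)·(I + t·N), where N is the 2×2 nilpotent shift.

After assembling e^{tJ} and conjugating by P, we get:

e^{tA} =
  [2*t*exp(-4*t) + exp(-4*t), t*exp(-4*t)]
  [-4*t*exp(-4*t), -2*t*exp(-4*t) + exp(-4*t)]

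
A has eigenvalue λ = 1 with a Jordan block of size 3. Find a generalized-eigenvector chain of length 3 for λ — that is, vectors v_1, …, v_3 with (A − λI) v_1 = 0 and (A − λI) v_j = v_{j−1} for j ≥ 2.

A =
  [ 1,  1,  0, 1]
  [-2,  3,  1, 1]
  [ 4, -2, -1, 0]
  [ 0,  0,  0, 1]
A Jordan chain for λ = 1 of length 3:
v_1 = (-2, 0, -4, 0)ᵀ
v_2 = (0, -2, 4, 0)ᵀ
v_3 = (1, 0, 0, 0)ᵀ

Let N = A − (1)·I. We want v_3 with N^3 v_3 = 0 but N^2 v_3 ≠ 0; then v_{j-1} := N · v_j for j = 3, …, 2.

Pick v_3 = (1, 0, 0, 0)ᵀ.
Then v_2 = N · v_3 = (0, -2, 4, 0)ᵀ.
Then v_1 = N · v_2 = (-2, 0, -4, 0)ᵀ.

Sanity check: (A − (1)·I) v_1 = (0, 0, 0, 0)ᵀ = 0. ✓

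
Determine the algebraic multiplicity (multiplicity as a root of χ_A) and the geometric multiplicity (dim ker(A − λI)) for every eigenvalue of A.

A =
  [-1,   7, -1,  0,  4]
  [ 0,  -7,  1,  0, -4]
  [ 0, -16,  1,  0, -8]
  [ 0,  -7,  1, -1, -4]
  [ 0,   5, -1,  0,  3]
λ = -1: alg = 5, geom = 3

Step 1 — factor the characteristic polynomial to read off the algebraic multiplicities:
  χ_A(x) = (x + 1)^5

Step 2 — compute geometric multiplicities via the rank-nullity identity g(λ) = n − rank(A − λI):
  rank(A − (-1)·I) = 2, so dim ker(A − (-1)·I) = n − 2 = 3

Summary:
  λ = -1: algebraic multiplicity = 5, geometric multiplicity = 3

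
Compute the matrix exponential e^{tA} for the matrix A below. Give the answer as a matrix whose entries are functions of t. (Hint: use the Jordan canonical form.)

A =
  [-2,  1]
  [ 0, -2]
e^{tA} =
  [exp(-2*t), t*exp(-2*t)]
  [0, exp(-2*t)]

Strategy: write A = P · J · P⁻¹ where J is a Jordan canonical form, so e^{tA} = P · e^{tJ} · P⁻¹, and e^{tJ} can be computed block-by-block.

A has Jordan form
J =
  [-2,  1]
  [ 0, -2]
(up to reordering of blocks).

Per-block formulas:
  For a 2×2 Jordan block J_2(-2): exp(t · J_2(-2)) = e^(-2t)·(I + t·N), where N is the 2×2 nilpotent shift.

After assembling e^{tJ} and conjugating by P, we get:

e^{tA} =
  [exp(-2*t), t*exp(-2*t)]
  [0, exp(-2*t)]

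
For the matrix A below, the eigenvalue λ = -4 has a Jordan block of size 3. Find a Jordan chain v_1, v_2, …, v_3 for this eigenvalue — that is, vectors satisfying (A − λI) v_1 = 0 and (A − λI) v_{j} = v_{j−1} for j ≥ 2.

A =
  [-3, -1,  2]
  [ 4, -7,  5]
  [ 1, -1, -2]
A Jordan chain for λ = -4 of length 3:
v_1 = (-1, -3, -1)ᵀ
v_2 = (1, 4, 1)ᵀ
v_3 = (1, 0, 0)ᵀ

Let N = A − (-4)·I. We want v_3 with N^3 v_3 = 0 but N^2 v_3 ≠ 0; then v_{j-1} := N · v_j for j = 3, …, 2.

Pick v_3 = (1, 0, 0)ᵀ.
Then v_2 = N · v_3 = (1, 4, 1)ᵀ.
Then v_1 = N · v_2 = (-1, -3, -1)ᵀ.

Sanity check: (A − (-4)·I) v_1 = (0, 0, 0)ᵀ = 0. ✓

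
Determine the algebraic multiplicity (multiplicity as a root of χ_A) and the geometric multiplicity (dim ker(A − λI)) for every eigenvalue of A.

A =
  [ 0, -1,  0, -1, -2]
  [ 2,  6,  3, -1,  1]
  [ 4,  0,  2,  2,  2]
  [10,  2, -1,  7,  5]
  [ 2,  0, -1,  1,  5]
λ = 4: alg = 5, geom = 3

Step 1 — factor the characteristic polynomial to read off the algebraic multiplicities:
  χ_A(x) = (x - 4)^5

Step 2 — compute geometric multiplicities via the rank-nullity identity g(λ) = n − rank(A − λI):
  rank(A − (4)·I) = 2, so dim ker(A − (4)·I) = n − 2 = 3

Summary:
  λ = 4: algebraic multiplicity = 5, geometric multiplicity = 3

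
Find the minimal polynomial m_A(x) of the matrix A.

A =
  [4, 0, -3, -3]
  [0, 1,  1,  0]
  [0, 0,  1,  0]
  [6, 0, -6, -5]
x^3 - 3*x + 2

The characteristic polynomial is χ_A(x) = (x - 1)^3*(x + 2), so the eigenvalues are known. The minimal polynomial is
  m_A(x) = Π_λ (x − λ)^{k_λ}
where k_λ is the size of the *largest* Jordan block for λ (equivalently, the smallest k with (A − λI)^k v = 0 for every generalised eigenvector v of λ).

  λ = -2: largest Jordan block has size 1, contributing (x + 2)
  λ = 1: largest Jordan block has size 2, contributing (x − 1)^2

So m_A(x) = (x - 1)^2*(x + 2) = x^3 - 3*x + 2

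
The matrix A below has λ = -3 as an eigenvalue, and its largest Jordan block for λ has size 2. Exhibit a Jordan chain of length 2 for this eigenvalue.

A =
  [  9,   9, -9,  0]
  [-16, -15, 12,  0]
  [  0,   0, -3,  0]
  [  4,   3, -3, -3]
A Jordan chain for λ = -3 of length 2:
v_1 = (12, -16, 0, 4)ᵀ
v_2 = (1, 0, 0, 0)ᵀ

Let N = A − (-3)·I. We want v_2 with N^2 v_2 = 0 but N^1 v_2 ≠ 0; then v_{j-1} := N · v_j for j = 2, …, 2.

Pick v_2 = (1, 0, 0, 0)ᵀ.
Then v_1 = N · v_2 = (12, -16, 0, 4)ᵀ.

Sanity check: (A − (-3)·I) v_1 = (0, 0, 0, 0)ᵀ = 0. ✓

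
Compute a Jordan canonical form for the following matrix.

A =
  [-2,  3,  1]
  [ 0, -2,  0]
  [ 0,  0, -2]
J_2(-2) ⊕ J_1(-2)

The characteristic polynomial is
  det(x·I − A) = x^3 + 6*x^2 + 12*x + 8 = (x + 2)^3

Eigenvalues and multiplicities (the geometric multiplicity of λ is n − rank(A − λI), which equals the number of Jordan blocks for λ):
  λ = -2: algebraic multiplicity = 3, geometric multiplicity = 2

Determining the block sizes for each eigenvalue:
  λ = -2: 2 blocks summing to 3 forces exactly one block of size 2 and the rest size 1 → block sizes [2, 1]

Assembling the blocks gives a Jordan form
J =
  [-2,  1,  0]
  [ 0, -2,  0]
  [ 0,  0, -2]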